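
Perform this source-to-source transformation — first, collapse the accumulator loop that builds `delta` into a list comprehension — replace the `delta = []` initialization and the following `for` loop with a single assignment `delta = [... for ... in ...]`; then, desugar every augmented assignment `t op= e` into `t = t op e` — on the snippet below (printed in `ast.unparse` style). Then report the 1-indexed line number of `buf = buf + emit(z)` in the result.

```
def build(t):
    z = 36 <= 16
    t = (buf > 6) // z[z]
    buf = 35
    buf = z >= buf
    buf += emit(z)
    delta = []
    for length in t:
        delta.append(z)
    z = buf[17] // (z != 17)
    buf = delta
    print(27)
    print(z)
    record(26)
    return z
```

6

Transformed code:
def build(t):
    z = 36 <= 16
    t = (buf > 6) // z[z]
    buf = 35
    buf = z >= buf
    buf = buf + emit(z)
    delta = [z for length in t]
    z = buf[17] // (z != 17)
    buf = delta
    print(27)
    print(z)
    record(26)
    return z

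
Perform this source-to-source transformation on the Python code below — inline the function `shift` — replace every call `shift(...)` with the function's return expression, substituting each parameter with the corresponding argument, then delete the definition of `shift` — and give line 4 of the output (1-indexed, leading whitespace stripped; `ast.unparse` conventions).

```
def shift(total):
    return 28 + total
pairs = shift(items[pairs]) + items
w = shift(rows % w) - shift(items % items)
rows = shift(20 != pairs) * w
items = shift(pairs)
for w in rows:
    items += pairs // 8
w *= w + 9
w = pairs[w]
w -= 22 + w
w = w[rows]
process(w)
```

items = 28 + pairs

Transformed code:
pairs = 28 + items[pairs] + items
w = 28 + rows % w - (28 + items % items)
rows = (28 + (20 != pairs)) * w
items = 28 + pairs
for w in rows:
    items += pairs // 8
w *= w + 9
w = pairs[w]
w -= 22 + w
w = w[rows]
process(w)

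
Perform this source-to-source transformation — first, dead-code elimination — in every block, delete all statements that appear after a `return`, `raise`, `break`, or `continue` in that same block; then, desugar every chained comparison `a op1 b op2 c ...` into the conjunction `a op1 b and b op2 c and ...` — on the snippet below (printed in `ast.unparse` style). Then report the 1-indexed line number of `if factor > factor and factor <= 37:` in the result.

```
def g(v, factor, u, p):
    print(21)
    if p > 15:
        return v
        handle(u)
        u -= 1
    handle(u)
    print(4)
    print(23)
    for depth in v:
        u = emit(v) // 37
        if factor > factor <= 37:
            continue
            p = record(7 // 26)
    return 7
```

Transformed code:
def g(v, factor, u, p):
    print(21)
    if p > 15:
        return v
    handle(u)
    print(4)
    print(23)
    for depth in v:
        u = emit(v) // 37
        if factor > factor and factor <= 37:
            continue
    return 7

10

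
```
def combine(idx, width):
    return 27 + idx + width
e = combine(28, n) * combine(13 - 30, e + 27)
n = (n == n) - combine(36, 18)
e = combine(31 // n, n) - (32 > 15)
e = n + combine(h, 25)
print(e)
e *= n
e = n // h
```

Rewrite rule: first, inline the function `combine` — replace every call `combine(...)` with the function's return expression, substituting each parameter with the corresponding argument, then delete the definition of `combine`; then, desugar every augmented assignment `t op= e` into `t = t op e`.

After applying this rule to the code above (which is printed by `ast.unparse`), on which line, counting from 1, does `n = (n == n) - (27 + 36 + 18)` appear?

2

Transformed code:
e = (27 + 28 + n) * (27 + (13 - 30) + (e + 27))
n = (n == n) - (27 + 36 + 18)
e = 27 + 31 // n + n - (32 > 15)
e = n + (27 + h + 25)
print(e)
e = e * n
e = n // h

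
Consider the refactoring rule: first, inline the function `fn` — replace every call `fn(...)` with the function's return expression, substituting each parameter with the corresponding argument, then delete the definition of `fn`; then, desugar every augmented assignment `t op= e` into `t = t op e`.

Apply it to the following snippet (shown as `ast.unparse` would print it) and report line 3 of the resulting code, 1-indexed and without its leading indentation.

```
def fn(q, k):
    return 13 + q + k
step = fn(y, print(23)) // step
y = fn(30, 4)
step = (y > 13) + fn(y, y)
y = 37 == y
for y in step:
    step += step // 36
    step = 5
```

step = (y > 13) + (13 + y + y)

Transformed code:
step = (13 + y + print(23)) // step
y = 13 + 30 + 4
step = (y > 13) + (13 + y + y)
y = 37 == y
for y in step:
    step = step + step // 36
    step = 5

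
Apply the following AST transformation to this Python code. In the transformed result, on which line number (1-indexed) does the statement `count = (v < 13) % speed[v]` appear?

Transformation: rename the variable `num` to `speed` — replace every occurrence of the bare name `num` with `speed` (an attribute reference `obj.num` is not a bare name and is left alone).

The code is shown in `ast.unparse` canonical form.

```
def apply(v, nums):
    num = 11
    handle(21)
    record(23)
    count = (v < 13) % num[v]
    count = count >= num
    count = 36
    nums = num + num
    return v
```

Transformed code:
def apply(v, nums):
    speed = 11
    handle(21)
    record(23)
    count = (v < 13) % speed[v]
    count = count >= speed
    count = 36
    nums = speed + speed
    return v

5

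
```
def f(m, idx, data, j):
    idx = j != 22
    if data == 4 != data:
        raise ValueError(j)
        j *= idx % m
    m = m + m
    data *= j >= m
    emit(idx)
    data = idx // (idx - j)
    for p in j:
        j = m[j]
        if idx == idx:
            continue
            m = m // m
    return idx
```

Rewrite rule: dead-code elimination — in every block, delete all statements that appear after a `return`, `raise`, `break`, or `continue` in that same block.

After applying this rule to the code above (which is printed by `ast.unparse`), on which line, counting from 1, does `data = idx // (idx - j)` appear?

Transformed code:
def f(m, idx, data, j):
    idx = j != 22
    if data == 4 != data:
        raise ValueError(j)
    m = m + m
    data *= j >= m
    emit(idx)
    data = idx // (idx - j)
    for p in j:
        j = m[j]
        if idx == idx:
            continue
    return idx

8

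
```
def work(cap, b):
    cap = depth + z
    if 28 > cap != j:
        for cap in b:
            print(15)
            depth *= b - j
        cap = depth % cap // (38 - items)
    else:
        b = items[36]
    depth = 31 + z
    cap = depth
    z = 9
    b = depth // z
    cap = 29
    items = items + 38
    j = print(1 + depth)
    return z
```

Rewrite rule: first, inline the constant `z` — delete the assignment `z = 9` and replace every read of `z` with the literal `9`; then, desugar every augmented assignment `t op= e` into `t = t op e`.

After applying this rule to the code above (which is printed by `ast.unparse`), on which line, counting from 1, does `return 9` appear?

16

Transformed code:
def work(cap, b):
    cap = depth + 9
    if 28 > cap != j:
        for cap in b:
            print(15)
            depth = depth * (b - j)
        cap = depth % cap // (38 - items)
    else:
        b = items[36]
    depth = 31 + 9
    cap = depth
    b = depth // 9
    cap = 29
    items = items + 38
    j = print(1 + depth)
    return 9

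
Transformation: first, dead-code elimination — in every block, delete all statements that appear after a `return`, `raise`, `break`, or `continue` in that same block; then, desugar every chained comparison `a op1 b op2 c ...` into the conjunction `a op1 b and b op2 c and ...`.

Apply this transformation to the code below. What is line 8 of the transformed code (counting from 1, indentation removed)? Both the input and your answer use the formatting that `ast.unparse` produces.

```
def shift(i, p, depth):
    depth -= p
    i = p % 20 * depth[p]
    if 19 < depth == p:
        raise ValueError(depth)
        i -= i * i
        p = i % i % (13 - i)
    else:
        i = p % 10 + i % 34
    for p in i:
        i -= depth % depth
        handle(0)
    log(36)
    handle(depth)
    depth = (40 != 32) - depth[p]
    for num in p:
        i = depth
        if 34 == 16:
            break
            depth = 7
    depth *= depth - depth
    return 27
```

for p in i:

Transformed code:
def shift(i, p, depth):
    depth -= p
    i = p % 20 * depth[p]
    if 19 < depth and depth == p:
        raise ValueError(depth)
    else:
        i = p % 10 + i % 34
    for p in i:
        i -= depth % depth
        handle(0)
    log(36)
    handle(depth)
    depth = (40 != 32) - depth[p]
    for num in p:
        i = depth
        if 34 == 16:
            break
    depth *= depth - depth
    return 27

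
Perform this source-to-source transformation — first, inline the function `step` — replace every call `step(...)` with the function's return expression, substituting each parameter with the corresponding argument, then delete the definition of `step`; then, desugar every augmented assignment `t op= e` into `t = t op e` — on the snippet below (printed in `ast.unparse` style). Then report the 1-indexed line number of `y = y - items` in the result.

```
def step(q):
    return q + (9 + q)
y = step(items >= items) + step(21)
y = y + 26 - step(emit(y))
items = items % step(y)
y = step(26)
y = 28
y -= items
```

6

Transformed code:
y = (items >= items) + (9 + (items >= items)) + (21 + (9 + 21))
y = y + 26 - (emit(y) + (9 + emit(y)))
items = items % (y + (9 + y))
y = 26 + (9 + 26)
y = 28
y = y - items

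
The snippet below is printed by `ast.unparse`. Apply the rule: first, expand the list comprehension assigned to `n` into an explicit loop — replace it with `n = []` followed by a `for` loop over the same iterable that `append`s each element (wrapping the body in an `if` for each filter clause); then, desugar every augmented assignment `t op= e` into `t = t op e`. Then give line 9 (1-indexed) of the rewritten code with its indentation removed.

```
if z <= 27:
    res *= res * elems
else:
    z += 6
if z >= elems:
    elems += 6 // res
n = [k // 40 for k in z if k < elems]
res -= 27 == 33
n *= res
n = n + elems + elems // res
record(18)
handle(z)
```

Transformed code:
if z <= 27:
    res = res * (res * elems)
else:
    z = z + 6
if z >= elems:
    elems = elems + 6 // res
n = []
for k in z:
    if k < elems:
        n.append(k // 40)
res = res - (27 == 33)
n = n * res
n = n + elems + elems // res
record(18)
handle(z)

if k < elems:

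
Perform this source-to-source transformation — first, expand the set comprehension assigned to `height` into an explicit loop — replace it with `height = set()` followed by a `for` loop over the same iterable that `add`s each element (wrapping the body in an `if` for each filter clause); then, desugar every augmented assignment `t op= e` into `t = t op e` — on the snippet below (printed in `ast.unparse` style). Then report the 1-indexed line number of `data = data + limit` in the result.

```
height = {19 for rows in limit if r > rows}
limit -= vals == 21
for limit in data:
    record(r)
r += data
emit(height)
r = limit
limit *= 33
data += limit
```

Transformed code:
height = set()
for rows in limit:
    if r > rows:
        height.add(19)
limit = limit - (vals == 21)
for limit in data:
    record(r)
r = r + data
emit(height)
r = limit
limit = limit * 33
data = data + limit

12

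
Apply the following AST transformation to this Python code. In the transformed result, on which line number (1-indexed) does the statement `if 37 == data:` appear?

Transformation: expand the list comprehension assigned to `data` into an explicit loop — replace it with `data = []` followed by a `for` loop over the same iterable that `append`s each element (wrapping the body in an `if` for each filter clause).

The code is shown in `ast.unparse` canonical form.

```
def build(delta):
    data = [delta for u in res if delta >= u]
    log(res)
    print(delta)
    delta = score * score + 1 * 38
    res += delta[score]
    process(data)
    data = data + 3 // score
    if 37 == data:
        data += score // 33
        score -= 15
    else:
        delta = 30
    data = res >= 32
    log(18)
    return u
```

12

Transformed code:
def build(delta):
    data = []
    for u in res:
        if delta >= u:
            data.append(delta)
    log(res)
    print(delta)
    delta = score * score + 1 * 38
    res += delta[score]
    process(data)
    data = data + 3 // score
    if 37 == data:
        data += score // 33
        score -= 15
    else:
        delta = 30
    data = res >= 32
    log(18)
    return u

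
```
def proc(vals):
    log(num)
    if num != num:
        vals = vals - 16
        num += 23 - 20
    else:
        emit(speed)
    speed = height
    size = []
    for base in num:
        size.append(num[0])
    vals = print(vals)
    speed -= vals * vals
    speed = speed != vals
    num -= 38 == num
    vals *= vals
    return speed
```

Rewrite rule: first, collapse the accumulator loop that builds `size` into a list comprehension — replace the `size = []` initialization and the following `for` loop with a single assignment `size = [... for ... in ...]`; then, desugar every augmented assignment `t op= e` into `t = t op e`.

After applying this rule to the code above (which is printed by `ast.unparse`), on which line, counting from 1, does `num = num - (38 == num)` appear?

13

Transformed code:
def proc(vals):
    log(num)
    if num != num:
        vals = vals - 16
        num = num + (23 - 20)
    else:
        emit(speed)
    speed = height
    size = [num[0] for base in num]
    vals = print(vals)
    speed = speed - vals * vals
    speed = speed != vals
    num = num - (38 == num)
    vals = vals * vals
    return speed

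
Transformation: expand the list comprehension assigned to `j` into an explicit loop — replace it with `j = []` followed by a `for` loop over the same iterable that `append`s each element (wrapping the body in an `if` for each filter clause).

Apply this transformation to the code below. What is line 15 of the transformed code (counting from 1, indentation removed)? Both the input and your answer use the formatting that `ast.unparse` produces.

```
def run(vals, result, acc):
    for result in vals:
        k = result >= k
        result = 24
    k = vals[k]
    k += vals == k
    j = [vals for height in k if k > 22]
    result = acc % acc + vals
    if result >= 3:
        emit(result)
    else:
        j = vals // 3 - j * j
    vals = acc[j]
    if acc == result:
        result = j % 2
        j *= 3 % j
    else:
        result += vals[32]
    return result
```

Transformed code:
def run(vals, result, acc):
    for result in vals:
        k = result >= k
        result = 24
    k = vals[k]
    k += vals == k
    j = []
    for height in k:
        if k > 22:
            j.append(vals)
    result = acc % acc + vals
    if result >= 3:
        emit(result)
    else:
        j = vals // 3 - j * j
    vals = acc[j]
    if acc == result:
        result = j % 2
        j *= 3 % j
    else:
        result += vals[32]
    return result

j = vals // 3 - j * j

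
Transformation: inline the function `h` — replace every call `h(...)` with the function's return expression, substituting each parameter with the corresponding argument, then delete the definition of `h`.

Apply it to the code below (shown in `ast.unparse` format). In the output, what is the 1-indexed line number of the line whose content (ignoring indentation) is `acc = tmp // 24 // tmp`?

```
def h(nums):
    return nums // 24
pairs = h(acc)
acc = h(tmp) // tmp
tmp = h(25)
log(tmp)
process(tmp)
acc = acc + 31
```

Transformed code:
pairs = acc // 24
acc = tmp // 24 // tmp
tmp = 25 // 24
log(tmp)
process(tmp)
acc = acc + 31

2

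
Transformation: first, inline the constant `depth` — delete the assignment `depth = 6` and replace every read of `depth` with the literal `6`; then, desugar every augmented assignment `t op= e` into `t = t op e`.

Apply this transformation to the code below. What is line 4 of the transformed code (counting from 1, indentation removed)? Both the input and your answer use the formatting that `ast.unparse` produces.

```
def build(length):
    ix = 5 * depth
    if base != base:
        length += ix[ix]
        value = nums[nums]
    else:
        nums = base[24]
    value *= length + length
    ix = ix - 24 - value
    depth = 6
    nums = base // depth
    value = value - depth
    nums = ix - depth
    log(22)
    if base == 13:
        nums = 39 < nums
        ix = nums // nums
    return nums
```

Transformed code:
def build(length):
    ix = 5 * 6
    if base != base:
        length = length + ix[ix]
        value = nums[nums]
    else:
        nums = base[24]
    value = value * (length + length)
    ix = ix - 24 - value
    nums = base // 6
    value = value - 6
    nums = ix - 6
    log(22)
    if base == 13:
        nums = 39 < nums
        ix = nums // nums
    return nums

length = length + ix[ix]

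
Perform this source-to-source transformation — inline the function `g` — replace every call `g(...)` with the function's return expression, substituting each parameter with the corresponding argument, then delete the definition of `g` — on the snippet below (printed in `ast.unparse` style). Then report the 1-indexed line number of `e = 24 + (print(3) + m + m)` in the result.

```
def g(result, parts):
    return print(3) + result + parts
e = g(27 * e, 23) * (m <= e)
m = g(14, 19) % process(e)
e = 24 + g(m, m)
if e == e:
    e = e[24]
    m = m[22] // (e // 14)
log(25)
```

3

Transformed code:
e = (print(3) + 27 * e + 23) * (m <= e)
m = (print(3) + 14 + 19) % process(e)
e = 24 + (print(3) + m + m)
if e == e:
    e = e[24]
    m = m[22] // (e // 14)
log(25)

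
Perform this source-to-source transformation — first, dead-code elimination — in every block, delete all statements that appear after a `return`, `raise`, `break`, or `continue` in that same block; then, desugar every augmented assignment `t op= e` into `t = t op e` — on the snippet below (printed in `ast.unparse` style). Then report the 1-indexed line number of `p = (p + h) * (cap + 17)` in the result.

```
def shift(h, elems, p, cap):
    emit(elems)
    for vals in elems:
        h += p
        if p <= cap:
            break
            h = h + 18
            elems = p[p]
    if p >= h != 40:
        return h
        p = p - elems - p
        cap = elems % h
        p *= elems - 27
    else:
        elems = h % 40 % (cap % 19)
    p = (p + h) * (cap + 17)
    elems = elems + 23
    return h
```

Transformed code:
def shift(h, elems, p, cap):
    emit(elems)
    for vals in elems:
        h = h + p
        if p <= cap:
            break
    if p >= h != 40:
        return h
    else:
        elems = h % 40 % (cap % 19)
    p = (p + h) * (cap + 17)
    elems = elems + 23
    return h

11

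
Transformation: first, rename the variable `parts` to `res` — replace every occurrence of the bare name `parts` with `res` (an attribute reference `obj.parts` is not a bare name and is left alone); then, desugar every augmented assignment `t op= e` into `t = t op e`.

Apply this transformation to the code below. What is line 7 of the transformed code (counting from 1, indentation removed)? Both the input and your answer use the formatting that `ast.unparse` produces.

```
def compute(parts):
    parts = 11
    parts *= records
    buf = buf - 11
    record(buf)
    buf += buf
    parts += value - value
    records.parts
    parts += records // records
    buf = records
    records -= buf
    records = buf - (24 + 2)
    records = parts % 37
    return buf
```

Transformed code:
def compute(res):
    res = 11
    res = res * records
    buf = buf - 11
    record(buf)
    buf = buf + buf
    res = res + (value - value)
    records.parts
    res = res + records // records
    buf = records
    records = records - buf
    records = buf - (24 + 2)
    records = res % 37
    return buf

res = res + (value - value)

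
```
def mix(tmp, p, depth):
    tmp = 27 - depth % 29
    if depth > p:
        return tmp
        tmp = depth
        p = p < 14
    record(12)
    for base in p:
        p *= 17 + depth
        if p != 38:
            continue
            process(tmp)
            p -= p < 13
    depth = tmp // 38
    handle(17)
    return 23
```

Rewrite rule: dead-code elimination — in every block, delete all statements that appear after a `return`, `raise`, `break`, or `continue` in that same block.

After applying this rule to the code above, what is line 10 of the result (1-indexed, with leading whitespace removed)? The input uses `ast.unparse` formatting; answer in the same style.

Transformed code:
def mix(tmp, p, depth):
    tmp = 27 - depth % 29
    if depth > p:
        return tmp
    record(12)
    for base in p:
        p *= 17 + depth
        if p != 38:
            continue
    depth = tmp // 38
    handle(17)
    return 23

depth = tmp // 38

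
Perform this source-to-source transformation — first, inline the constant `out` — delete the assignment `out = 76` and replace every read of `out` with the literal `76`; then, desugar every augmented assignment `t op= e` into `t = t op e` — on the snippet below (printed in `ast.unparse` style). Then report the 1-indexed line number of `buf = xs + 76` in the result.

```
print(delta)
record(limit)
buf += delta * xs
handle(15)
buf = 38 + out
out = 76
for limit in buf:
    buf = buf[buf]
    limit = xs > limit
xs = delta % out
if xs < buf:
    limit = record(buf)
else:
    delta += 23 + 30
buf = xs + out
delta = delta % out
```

Transformed code:
print(delta)
record(limit)
buf = buf + delta * xs
handle(15)
buf = 38 + 76
for limit in buf:
    buf = buf[buf]
    limit = xs > limit
xs = delta % 76
if xs < buf:
    limit = record(buf)
else:
    delta = delta + (23 + 30)
buf = xs + 76
delta = delta % 76

14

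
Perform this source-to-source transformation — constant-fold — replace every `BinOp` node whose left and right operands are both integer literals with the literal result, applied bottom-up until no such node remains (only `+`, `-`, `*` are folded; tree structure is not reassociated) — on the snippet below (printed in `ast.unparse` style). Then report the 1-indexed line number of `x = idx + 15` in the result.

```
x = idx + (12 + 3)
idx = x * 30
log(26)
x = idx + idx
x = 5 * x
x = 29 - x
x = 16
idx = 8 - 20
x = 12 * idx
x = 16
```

Transformed code:
x = idx + 15
idx = x * 30
log(26)
x = idx + idx
x = 5 * x
x = 29 - x
x = 16
idx = -12
x = 12 * idx
x = 16

1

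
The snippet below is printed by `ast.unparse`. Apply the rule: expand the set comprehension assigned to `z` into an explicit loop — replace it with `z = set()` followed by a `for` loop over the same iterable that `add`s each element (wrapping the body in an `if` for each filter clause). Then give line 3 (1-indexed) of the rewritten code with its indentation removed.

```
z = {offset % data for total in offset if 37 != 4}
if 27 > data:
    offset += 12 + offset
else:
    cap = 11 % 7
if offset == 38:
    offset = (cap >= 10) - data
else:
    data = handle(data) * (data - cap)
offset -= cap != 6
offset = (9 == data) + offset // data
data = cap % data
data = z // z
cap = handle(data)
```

Transformed code:
z = set()
for total in offset:
    if 37 != 4:
        z.add(offset % data)
if 27 > data:
    offset += 12 + offset
else:
    cap = 11 % 7
if offset == 38:
    offset = (cap >= 10) - data
else:
    data = handle(data) * (data - cap)
offset -= cap != 6
offset = (9 == data) + offset // data
data = cap % data
data = z // z
cap = handle(data)

if 37 != 4:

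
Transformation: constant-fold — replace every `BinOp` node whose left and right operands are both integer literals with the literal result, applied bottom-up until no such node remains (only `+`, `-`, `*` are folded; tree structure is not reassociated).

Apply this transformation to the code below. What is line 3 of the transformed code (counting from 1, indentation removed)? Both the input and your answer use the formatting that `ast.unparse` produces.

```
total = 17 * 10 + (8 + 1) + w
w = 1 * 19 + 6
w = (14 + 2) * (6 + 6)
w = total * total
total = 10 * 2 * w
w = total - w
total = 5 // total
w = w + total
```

Transformed code:
total = 179 + w
w = 25
w = 192
w = total * total
total = 20 * w
w = total - w
total = 5 // total
w = w + total

w = 192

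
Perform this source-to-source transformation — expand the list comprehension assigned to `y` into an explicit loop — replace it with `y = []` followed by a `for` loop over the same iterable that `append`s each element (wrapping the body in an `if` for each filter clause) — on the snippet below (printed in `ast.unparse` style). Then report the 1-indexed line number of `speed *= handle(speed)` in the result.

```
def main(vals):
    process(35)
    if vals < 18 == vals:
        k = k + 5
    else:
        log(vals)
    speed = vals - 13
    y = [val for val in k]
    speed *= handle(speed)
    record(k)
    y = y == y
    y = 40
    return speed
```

Transformed code:
def main(vals):
    process(35)
    if vals < 18 == vals:
        k = k + 5
    else:
        log(vals)
    speed = vals - 13
    y = []
    for val in k:
        y.append(val)
    speed *= handle(speed)
    record(k)
    y = y == y
    y = 40
    return speed

11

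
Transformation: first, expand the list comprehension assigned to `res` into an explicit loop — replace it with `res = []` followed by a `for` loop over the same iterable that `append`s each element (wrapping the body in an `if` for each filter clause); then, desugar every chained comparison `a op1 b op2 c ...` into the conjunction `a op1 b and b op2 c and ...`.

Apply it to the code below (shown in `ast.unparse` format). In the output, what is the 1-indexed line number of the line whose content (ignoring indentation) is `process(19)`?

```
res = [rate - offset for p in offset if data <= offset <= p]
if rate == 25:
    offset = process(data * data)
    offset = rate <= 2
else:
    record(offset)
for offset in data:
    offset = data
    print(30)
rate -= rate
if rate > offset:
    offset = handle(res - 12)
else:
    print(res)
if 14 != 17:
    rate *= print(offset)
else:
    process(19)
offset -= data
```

21

Transformed code:
res = []
for p in offset:
    if data <= offset and offset <= p:
        res.append(rate - offset)
if rate == 25:
    offset = process(data * data)
    offset = rate <= 2
else:
    record(offset)
for offset in data:
    offset = data
    print(30)
rate -= rate
if rate > offset:
    offset = handle(res - 12)
else:
    print(res)
if 14 != 17:
    rate *= print(offset)
else:
    process(19)
offset -= data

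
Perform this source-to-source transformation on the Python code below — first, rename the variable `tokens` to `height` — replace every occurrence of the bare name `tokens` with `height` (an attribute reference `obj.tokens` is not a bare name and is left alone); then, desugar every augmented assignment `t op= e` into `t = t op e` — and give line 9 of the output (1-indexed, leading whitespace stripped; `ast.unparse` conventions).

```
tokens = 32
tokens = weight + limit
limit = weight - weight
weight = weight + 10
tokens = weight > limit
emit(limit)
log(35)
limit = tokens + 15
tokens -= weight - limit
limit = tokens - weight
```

Transformed code:
height = 32
height = weight + limit
limit = weight - weight
weight = weight + 10
height = weight > limit
emit(limit)
log(35)
limit = height + 15
height = height - (weight - limit)
limit = height - weight

height = height - (weight - limit)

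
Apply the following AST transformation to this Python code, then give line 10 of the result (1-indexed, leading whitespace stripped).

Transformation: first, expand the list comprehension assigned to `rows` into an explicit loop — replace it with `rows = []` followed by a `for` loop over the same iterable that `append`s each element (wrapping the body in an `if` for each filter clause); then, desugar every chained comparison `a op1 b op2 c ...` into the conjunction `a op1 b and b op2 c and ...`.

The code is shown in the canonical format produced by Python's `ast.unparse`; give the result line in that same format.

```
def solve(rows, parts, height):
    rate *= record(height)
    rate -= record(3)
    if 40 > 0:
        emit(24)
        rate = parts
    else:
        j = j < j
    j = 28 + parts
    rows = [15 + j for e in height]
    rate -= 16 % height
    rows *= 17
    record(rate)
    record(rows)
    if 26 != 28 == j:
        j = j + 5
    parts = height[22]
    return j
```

Transformed code:
def solve(rows, parts, height):
    rate *= record(height)
    rate -= record(3)
    if 40 > 0:
        emit(24)
        rate = parts
    else:
        j = j < j
    j = 28 + parts
    rows = []
    for e in height:
        rows.append(15 + j)
    rate -= 16 % height
    rows *= 17
    record(rate)
    record(rows)
    if 26 != 28 and 28 == j:
        j = j + 5
    parts = height[22]
    return j

rows = []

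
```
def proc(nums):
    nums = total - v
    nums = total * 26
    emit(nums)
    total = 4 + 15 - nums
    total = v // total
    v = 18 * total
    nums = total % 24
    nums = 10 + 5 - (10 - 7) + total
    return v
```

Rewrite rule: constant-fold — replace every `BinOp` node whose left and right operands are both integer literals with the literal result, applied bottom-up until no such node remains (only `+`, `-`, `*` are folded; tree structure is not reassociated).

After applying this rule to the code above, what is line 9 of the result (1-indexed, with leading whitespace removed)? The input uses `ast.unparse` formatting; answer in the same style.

nums = 12 + total

Transformed code:
def proc(nums):
    nums = total - v
    nums = total * 26
    emit(nums)
    total = 19 - nums
    total = v // total
    v = 18 * total
    nums = total % 24
    nums = 12 + total
    return v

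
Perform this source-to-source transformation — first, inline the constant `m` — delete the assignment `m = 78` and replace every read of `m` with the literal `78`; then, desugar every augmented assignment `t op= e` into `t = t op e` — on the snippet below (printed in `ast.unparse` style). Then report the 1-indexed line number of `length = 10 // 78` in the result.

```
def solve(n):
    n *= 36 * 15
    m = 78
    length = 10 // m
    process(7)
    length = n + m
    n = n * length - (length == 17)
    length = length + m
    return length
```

Transformed code:
def solve(n):
    n = n * (36 * 15)
    length = 10 // 78
    process(7)
    length = n + 78
    n = n * length - (length == 17)
    length = length + 78
    return length

3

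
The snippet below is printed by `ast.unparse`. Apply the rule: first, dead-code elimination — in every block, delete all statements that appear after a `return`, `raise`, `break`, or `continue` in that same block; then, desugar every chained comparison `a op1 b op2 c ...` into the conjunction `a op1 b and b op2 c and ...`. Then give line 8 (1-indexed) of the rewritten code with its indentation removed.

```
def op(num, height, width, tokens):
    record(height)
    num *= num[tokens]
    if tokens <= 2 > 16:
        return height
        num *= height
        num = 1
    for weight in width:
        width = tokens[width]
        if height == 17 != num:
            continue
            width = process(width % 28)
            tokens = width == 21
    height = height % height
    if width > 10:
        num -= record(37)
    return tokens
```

if height == 17 and 17 != num:

Transformed code:
def op(num, height, width, tokens):
    record(height)
    num *= num[tokens]
    if tokens <= 2 and 2 > 16:
        return height
    for weight in width:
        width = tokens[width]
        if height == 17 and 17 != num:
            continue
    height = height % height
    if width > 10:
        num -= record(37)
    return tokens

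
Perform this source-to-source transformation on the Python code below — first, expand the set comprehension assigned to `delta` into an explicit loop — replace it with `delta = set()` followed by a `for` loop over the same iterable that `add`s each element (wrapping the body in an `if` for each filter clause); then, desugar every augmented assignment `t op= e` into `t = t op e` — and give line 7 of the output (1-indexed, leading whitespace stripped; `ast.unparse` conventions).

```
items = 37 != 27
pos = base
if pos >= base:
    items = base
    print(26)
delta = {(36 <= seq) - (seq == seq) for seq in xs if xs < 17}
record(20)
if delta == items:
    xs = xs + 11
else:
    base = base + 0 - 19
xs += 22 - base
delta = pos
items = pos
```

Transformed code:
items = 37 != 27
pos = base
if pos >= base:
    items = base
    print(26)
delta = set()
for seq in xs:
    if xs < 17:
        delta.add((36 <= seq) - (seq == seq))
record(20)
if delta == items:
    xs = xs + 11
else:
    base = base + 0 - 19
xs = xs + (22 - base)
delta = pos
items = pos

for seq in xs:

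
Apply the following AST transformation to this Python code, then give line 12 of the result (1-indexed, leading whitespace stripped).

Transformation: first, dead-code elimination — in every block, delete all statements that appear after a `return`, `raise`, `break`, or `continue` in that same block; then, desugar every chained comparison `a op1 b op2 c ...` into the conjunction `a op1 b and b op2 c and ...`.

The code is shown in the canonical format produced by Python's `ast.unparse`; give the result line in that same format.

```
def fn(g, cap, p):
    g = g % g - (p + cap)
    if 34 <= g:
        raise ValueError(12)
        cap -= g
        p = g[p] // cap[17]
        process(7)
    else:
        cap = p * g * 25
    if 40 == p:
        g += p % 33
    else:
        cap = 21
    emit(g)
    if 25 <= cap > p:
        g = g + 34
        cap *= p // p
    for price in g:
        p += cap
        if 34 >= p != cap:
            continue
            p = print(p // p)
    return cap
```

if 25 <= cap and cap > p:

Transformed code:
def fn(g, cap, p):
    g = g % g - (p + cap)
    if 34 <= g:
        raise ValueError(12)
    else:
        cap = p * g * 25
    if 40 == p:
        g += p % 33
    else:
        cap = 21
    emit(g)
    if 25 <= cap and cap > p:
        g = g + 34
        cap *= p // p
    for price in g:
        p += cap
        if 34 >= p and p != cap:
            continue
    return cap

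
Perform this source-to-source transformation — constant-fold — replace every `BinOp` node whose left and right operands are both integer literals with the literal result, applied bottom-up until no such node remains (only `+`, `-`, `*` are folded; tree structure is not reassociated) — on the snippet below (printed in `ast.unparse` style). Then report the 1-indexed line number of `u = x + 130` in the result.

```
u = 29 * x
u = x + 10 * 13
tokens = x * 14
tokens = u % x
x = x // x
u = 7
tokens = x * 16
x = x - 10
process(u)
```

Transformed code:
u = 29 * x
u = x + 130
tokens = x * 14
tokens = u % x
x = x // x
u = 7
tokens = x * 16
x = x - 10
process(u)

2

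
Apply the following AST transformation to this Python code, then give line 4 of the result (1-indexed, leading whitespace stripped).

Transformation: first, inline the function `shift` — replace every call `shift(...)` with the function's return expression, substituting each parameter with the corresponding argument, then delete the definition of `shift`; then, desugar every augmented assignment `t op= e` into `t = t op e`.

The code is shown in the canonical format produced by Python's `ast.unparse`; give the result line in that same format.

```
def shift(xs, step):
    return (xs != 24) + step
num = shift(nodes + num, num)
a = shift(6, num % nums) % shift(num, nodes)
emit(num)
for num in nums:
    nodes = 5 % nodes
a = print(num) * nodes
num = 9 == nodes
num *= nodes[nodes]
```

for num in nums:

Transformed code:
num = (nodes + num != 24) + num
a = ((6 != 24) + num % nums) % ((num != 24) + nodes)
emit(num)
for num in nums:
    nodes = 5 % nodes
a = print(num) * nodes
num = 9 == nodes
num = num * nodes[nodes]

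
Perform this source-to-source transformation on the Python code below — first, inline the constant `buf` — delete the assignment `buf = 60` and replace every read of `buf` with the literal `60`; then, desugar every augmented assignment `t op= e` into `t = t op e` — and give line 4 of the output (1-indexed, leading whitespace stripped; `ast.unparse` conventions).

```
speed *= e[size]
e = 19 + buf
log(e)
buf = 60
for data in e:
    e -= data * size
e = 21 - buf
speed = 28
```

Transformed code:
speed = speed * e[size]
e = 19 + 60
log(e)
for data in e:
    e = e - data * size
e = 21 - 60
speed = 28

for data in e:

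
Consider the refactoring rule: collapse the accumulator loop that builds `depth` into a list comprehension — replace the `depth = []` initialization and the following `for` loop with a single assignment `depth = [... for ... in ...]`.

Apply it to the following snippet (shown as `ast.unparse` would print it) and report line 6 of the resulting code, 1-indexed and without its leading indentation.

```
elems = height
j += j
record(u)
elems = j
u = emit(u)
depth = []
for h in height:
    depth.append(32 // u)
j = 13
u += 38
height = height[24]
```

Transformed code:
elems = height
j += j
record(u)
elems = j
u = emit(u)
depth = [32 // u for h in height]
j = 13
u += 38
height = height[24]

depth = [32 // u for h in height]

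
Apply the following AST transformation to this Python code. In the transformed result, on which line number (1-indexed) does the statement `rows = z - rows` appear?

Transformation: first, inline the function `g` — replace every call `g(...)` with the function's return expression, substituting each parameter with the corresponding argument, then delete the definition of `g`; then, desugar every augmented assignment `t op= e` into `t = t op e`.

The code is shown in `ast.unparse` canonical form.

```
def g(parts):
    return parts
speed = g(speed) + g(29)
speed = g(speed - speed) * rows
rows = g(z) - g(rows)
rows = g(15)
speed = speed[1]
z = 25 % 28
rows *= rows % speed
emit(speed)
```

3

Transformed code:
speed = speed + 29
speed = (speed - speed) * rows
rows = z - rows
rows = 15
speed = speed[1]
z = 25 % 28
rows = rows * (rows % speed)
emit(speed)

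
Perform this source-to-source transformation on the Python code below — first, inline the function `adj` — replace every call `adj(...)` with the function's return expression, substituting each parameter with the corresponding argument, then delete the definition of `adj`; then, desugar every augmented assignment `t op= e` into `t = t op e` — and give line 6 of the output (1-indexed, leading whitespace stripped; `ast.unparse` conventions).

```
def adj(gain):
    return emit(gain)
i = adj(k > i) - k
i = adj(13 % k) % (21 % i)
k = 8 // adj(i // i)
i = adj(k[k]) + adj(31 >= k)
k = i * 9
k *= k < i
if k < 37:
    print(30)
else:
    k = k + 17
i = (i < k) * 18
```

k = k * (k < i)

Transformed code:
i = emit(k > i) - k
i = emit(13 % k) % (21 % i)
k = 8 // emit(i // i)
i = emit(k[k]) + emit(31 >= k)
k = i * 9
k = k * (k < i)
if k < 37:
    print(30)
else:
    k = k + 17
i = (i < k) * 18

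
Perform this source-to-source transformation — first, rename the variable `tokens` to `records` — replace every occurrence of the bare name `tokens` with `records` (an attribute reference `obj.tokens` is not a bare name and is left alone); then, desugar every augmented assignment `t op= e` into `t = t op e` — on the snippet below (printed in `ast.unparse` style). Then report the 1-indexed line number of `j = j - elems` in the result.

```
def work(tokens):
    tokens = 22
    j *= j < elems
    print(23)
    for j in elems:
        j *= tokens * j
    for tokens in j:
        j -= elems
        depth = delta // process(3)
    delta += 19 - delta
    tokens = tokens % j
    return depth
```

8

Transformed code:
def work(records):
    records = 22
    j = j * (j < elems)
    print(23)
    for j in elems:
        j = j * (records * j)
    for records in j:
        j = j - elems
        depth = delta // process(3)
    delta = delta + (19 - delta)
    records = records % j
    return depth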